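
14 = 14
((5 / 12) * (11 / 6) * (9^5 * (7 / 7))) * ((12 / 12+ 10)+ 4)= 676603.12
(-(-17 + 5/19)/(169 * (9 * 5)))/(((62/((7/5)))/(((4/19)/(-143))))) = -1484/20283967275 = -0.00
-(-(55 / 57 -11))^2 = -327184 / 3249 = -100.70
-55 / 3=-18.33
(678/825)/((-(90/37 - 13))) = 8362/107525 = 0.08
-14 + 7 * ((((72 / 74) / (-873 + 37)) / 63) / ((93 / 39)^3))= -14.00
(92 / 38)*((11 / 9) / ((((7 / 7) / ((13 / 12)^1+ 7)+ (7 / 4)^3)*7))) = 3141248 / 40744683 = 0.08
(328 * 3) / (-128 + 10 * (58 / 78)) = -19188 / 2351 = -8.16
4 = 4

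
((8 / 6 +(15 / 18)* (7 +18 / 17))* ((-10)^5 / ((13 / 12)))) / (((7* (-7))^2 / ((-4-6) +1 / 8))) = 1621475000 / 530621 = 3055.81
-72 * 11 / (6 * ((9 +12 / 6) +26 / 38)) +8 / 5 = -1794 / 185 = -9.70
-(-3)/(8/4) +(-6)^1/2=-3/2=-1.50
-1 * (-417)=417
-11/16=-0.69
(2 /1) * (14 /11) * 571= 15988 /11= 1453.45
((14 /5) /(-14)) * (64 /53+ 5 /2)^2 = -154449 /56180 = -2.75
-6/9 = -2/3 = -0.67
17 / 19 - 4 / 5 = 9 / 95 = 0.09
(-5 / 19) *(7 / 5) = -7 / 19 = -0.37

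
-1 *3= -3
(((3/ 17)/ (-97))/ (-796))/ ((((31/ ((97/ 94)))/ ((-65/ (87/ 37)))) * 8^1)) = -2405/ 9148281536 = -0.00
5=5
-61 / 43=-1.42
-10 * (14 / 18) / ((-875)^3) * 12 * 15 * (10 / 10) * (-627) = -5016 / 3828125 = -0.00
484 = 484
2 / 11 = 0.18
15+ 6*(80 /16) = 45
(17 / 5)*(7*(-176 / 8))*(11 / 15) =-28798 / 75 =-383.97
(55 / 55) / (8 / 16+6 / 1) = 0.15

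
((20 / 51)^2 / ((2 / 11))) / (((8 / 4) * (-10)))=-110 / 2601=-0.04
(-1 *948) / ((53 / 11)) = -10428 / 53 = -196.75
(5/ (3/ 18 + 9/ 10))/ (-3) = -25/ 16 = -1.56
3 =3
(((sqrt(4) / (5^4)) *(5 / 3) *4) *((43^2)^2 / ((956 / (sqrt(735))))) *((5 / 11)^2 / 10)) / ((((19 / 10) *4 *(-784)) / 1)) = -3418801 *sqrt(15) / 1846188960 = -0.01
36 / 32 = 9 / 8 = 1.12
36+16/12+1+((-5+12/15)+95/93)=35.15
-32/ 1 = -32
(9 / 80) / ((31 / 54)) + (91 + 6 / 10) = 113827 / 1240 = 91.80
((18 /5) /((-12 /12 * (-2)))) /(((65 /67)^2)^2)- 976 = -86929689911 /89253125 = -973.97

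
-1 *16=-16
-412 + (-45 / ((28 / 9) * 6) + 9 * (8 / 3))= -21863 / 56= -390.41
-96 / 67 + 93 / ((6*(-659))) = -128605 / 88306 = -1.46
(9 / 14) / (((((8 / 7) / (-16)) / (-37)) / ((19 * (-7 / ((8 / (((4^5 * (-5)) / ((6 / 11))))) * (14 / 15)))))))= 55677600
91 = 91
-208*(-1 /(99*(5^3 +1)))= 104 /6237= 0.02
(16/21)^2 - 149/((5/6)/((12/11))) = -4716968/24255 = -194.47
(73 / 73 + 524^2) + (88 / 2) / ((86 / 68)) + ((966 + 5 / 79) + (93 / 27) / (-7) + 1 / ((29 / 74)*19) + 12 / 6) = 32496351005389 / 117920061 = 275579.50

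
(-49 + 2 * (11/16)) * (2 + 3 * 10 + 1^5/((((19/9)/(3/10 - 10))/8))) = 43053/190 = 226.59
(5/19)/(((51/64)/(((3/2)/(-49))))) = -160/15827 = -0.01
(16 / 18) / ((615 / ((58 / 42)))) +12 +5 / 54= 2811629 / 232470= 12.09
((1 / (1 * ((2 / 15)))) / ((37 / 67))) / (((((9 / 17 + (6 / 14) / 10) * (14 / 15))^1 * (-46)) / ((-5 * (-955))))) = -2039521875 / 772708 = -2639.45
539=539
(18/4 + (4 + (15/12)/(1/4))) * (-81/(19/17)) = -978.39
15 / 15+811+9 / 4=3257 / 4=814.25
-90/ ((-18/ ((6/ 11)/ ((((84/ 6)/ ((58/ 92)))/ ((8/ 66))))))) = 290/ 19481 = 0.01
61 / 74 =0.82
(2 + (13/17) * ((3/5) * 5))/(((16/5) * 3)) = 365/816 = 0.45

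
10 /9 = 1.11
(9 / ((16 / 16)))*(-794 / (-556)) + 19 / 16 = 31225 / 2224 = 14.04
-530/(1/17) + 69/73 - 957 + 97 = -720441/73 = -9869.05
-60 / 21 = -20 / 7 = -2.86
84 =84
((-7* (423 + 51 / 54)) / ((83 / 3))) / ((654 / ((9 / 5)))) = -53417 / 180940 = -0.30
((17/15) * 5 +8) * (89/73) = 3649/219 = 16.66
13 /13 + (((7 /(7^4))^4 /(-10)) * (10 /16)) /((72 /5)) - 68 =-1068325911321989 /15945162855552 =-67.00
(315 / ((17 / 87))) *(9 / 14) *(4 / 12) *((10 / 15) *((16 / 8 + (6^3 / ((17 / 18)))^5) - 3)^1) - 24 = 3478268051155573860909 / 24137569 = 144101837726722.76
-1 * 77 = -77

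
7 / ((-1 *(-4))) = 7 / 4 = 1.75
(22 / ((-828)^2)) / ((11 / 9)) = 1 / 38088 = 0.00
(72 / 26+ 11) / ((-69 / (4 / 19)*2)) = -358 / 17043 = -0.02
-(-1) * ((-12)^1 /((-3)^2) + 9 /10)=-13 /30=-0.43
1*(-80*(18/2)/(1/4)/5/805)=-576/805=-0.72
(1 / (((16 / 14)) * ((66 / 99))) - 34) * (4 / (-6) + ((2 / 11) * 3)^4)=6640531 / 351384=18.90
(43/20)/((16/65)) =559/64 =8.73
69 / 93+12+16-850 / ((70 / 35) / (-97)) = 1278866 / 31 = 41253.74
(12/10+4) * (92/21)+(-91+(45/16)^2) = -1621103/26880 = -60.31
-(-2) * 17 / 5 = 34 / 5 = 6.80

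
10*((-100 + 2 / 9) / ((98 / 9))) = -4490 / 49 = -91.63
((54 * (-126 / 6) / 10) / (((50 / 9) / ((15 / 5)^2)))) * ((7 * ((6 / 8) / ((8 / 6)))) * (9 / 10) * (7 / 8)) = -182284263 / 320000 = -569.64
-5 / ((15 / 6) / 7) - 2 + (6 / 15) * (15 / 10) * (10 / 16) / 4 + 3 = -413 / 32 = -12.91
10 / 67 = 0.15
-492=-492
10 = 10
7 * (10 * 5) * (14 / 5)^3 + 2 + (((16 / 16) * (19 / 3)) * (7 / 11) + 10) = 1270373 / 165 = 7699.23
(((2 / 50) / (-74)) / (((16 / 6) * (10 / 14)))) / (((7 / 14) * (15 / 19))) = -133 / 185000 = -0.00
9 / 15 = 3 / 5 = 0.60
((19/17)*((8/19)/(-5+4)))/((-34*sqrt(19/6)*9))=4*sqrt(114)/49419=0.00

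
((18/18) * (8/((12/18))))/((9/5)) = 20/3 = 6.67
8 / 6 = 4 / 3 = 1.33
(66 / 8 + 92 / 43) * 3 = 5361 / 172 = 31.17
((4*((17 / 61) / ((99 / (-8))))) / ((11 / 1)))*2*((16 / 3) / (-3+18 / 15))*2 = 174080 / 1793583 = 0.10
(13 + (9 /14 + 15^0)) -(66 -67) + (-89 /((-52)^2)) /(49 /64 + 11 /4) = 15.63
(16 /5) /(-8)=-2 /5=-0.40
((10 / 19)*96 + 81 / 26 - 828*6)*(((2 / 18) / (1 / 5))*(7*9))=-84969255 / 494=-172002.54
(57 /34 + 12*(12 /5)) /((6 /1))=1727 /340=5.08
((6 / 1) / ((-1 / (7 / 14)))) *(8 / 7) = -24 / 7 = -3.43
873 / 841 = 1.04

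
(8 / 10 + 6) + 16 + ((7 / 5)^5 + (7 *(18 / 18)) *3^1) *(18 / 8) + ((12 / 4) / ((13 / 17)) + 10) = 3903011 / 40625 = 96.07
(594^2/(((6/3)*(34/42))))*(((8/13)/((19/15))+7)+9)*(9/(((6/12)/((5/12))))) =113143920120/4199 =26945444.18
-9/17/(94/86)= -387/799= -0.48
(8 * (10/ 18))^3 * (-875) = -56000000/ 729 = -76817.56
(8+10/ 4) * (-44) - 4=-466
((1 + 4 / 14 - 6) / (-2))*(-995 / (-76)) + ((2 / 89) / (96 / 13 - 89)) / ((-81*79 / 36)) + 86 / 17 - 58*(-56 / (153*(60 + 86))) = 3197161557424585 / 88651972024056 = 36.06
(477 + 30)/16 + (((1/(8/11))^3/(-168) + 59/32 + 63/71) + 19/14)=218392667/6107136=35.76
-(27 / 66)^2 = -81 / 484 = -0.17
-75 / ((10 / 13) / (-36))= 3510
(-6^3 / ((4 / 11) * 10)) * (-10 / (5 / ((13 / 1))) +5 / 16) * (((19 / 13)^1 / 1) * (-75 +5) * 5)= -81174555 / 104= -780524.57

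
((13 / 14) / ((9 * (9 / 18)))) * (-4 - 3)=-13 / 9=-1.44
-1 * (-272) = 272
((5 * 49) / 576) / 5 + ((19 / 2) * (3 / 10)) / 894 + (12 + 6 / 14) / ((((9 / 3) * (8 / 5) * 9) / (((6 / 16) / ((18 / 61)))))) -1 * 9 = -154027169 / 18023040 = -8.55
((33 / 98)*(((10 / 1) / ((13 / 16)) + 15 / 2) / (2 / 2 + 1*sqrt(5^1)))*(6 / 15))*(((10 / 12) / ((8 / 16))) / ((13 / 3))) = -16995 / 66248 + 16995*sqrt(5) / 66248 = 0.32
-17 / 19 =-0.89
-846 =-846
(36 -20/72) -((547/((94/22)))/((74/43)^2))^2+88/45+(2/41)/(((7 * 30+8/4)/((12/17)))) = -201608303314768814273/110114308609710480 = -1830.90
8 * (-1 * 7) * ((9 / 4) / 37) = -126 / 37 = -3.41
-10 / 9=-1.11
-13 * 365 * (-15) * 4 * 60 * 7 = 119574000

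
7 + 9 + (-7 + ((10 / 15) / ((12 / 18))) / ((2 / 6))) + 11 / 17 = 215 / 17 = 12.65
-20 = -20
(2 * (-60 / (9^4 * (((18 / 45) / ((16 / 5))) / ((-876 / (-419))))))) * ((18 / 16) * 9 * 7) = -81760 / 3771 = -21.68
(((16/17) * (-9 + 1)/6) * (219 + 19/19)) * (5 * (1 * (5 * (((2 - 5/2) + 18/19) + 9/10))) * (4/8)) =-4505600/969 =-4649.74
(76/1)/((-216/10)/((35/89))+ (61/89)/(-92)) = -108900400/78713731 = -1.38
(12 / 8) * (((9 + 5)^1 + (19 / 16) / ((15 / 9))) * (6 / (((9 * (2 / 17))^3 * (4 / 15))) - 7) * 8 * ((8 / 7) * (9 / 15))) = 18235261 / 12600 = 1447.24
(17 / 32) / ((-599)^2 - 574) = 17 / 11463264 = 0.00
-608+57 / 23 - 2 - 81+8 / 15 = -237356 / 345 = -687.99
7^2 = 49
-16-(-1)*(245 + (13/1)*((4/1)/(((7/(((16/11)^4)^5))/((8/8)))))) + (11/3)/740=141952536915029105737544896577/10454534921251982542983540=13578.08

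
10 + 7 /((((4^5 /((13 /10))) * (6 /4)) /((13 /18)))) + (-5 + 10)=4148383 /276480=15.00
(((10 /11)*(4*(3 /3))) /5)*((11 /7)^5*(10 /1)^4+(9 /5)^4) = 8053432165816 /115548125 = 69697.64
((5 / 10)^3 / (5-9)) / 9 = -1 / 288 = -0.00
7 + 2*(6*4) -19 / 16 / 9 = 7901 / 144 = 54.87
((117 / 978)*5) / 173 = 195 / 56398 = 0.00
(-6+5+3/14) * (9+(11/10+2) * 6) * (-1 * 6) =4554/35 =130.11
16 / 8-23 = -21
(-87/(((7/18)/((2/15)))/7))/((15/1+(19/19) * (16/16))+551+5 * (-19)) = -261/590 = -0.44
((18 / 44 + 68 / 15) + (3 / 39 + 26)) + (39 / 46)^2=144053779 / 4538820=31.74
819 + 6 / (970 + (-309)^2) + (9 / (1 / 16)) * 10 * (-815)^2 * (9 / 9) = 92253917277375 / 96451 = 956484819.00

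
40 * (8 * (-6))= -1920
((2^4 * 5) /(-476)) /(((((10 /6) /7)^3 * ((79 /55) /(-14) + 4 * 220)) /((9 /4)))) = -1833678 /57589285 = -0.03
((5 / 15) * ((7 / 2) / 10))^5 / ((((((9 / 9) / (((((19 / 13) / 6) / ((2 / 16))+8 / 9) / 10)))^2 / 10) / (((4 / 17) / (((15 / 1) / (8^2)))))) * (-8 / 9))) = -115783423 / 5890547812500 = -0.00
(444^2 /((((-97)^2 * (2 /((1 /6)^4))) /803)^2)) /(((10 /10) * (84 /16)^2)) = 0.00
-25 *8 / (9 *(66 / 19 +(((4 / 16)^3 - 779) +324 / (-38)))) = 243200 / 8580501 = 0.03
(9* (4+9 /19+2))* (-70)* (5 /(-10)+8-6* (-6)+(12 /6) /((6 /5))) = -3499965 /19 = -184208.68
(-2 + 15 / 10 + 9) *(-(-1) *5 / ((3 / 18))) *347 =88485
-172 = -172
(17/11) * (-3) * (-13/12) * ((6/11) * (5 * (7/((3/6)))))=23205/121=191.78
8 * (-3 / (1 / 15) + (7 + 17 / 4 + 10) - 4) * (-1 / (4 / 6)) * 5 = 1665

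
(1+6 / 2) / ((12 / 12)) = 4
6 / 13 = 0.46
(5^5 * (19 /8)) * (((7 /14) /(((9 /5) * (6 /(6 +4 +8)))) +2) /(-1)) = -1009375 /48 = -21028.65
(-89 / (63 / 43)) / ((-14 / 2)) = 3827 / 441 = 8.68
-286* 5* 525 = -750750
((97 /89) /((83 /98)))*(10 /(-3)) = -4.29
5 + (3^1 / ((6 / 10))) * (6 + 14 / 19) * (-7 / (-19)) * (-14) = -60915 / 361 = -168.74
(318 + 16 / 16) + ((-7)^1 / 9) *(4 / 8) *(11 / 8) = 45859 / 144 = 318.47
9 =9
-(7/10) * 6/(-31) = 21/155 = 0.14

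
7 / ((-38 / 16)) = -56 / 19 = -2.95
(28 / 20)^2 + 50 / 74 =2438 / 925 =2.64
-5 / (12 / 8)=-10 / 3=-3.33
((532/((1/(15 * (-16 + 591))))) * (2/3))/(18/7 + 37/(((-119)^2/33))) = 8663699800/7527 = 1151016.31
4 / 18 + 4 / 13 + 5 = 647 / 117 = 5.53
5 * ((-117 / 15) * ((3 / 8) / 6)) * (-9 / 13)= 27 / 16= 1.69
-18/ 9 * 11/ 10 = -11/ 5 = -2.20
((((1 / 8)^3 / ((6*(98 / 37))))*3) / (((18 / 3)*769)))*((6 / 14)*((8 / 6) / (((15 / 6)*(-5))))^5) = -296 / 625931455078125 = -0.00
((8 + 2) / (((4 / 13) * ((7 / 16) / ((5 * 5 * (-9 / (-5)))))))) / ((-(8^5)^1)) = -2925 / 28672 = -0.10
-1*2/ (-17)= 2/ 17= 0.12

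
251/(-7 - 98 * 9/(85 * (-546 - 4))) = -5867125/163184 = -35.95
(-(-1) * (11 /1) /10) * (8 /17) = 44 /85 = 0.52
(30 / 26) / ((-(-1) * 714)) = 5 / 3094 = 0.00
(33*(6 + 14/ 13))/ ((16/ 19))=14421/ 52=277.33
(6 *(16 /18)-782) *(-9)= 6990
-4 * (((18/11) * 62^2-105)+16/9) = -2450036/99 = -24747.84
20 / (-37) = -20 / 37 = -0.54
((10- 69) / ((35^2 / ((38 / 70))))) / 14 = -1121 / 600250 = -0.00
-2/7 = -0.29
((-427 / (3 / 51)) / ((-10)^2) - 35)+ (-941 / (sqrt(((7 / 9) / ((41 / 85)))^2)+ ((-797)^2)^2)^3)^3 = -96704967184119734884182200805172723497846967084177802232108798340342496566067076717780924163290745968729918147133693001979015328669 / 898828582434424527225413149969074481809154820003511499508400393534180654020513771891262423675906156024246078084078906830887321600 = -107.59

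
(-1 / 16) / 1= -1 / 16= -0.06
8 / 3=2.67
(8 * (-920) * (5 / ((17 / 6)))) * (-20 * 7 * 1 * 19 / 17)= 587328000 / 289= 2032276.82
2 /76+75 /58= 727 /551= 1.32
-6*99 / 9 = -66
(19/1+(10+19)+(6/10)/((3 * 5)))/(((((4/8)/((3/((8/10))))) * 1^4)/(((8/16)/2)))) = 3603/40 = 90.08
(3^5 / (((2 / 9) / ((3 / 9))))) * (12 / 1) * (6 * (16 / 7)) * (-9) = -539876.57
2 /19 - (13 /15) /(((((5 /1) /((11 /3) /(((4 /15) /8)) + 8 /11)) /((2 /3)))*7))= -27002 /15675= -1.72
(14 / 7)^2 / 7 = 4 / 7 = 0.57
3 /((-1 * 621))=-1 /207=-0.00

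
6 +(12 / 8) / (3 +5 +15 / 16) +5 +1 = 1740 / 143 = 12.17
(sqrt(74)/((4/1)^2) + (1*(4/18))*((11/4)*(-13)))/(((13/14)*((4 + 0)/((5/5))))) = -77/36 + 7*sqrt(74)/416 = -1.99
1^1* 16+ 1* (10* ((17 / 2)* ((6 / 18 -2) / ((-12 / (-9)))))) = -361 / 4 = -90.25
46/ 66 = 23/ 33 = 0.70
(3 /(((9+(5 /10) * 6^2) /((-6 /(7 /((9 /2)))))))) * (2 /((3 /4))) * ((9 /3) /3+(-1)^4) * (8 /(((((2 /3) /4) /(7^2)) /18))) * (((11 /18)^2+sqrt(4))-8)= 1633408 /3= 544469.33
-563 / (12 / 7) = -3941 / 12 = -328.42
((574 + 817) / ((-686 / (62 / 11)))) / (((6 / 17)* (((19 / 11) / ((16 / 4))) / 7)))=-1466114 / 2793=-524.92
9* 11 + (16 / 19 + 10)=2087 / 19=109.84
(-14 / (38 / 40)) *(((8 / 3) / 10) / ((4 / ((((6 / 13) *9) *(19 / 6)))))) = -168 / 13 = -12.92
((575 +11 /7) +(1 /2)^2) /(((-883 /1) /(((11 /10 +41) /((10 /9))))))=-24.75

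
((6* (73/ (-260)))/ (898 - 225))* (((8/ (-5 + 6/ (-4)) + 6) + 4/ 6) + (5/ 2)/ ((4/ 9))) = -251923/ 9098960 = -0.03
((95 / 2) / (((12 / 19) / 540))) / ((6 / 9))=243675 / 4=60918.75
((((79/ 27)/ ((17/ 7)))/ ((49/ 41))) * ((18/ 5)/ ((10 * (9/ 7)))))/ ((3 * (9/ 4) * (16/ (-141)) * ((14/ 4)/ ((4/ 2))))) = -152233/ 722925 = -0.21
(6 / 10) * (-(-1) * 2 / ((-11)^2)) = 6 / 605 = 0.01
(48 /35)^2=2304 /1225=1.88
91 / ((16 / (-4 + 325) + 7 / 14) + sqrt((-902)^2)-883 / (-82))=1197651 / 12020180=0.10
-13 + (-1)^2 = -12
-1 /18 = -0.06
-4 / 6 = -2 / 3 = -0.67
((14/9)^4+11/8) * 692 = 65653327/13122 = 5003.30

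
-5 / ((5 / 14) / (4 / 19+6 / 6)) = -322 / 19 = -16.95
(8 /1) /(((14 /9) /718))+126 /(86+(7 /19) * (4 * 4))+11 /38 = 95318575 /25802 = 3694.23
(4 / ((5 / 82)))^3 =35287552 / 125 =282300.42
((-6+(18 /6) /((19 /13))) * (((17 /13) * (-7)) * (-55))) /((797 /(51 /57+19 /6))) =-75758375 /7480642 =-10.13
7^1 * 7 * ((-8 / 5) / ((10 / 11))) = -2156 / 25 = -86.24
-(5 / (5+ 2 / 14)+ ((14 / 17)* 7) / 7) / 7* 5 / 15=-157 / 1836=-0.09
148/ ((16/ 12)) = 111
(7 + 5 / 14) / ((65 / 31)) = 3193 / 910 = 3.51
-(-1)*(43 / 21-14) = -11.95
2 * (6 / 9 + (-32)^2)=6148 / 3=2049.33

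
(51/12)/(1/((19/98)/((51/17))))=323/1176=0.27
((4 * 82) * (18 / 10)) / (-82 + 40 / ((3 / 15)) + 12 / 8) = 5904 / 1195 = 4.94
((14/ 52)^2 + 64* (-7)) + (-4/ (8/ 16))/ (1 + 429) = -65104489/ 145340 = -447.95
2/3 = 0.67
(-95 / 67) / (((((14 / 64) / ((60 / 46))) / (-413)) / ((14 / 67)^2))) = 1054636800 / 6917549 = 152.46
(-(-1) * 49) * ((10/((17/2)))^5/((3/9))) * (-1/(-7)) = 67200000/1419857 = 47.33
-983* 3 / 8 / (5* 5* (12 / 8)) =-983 / 100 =-9.83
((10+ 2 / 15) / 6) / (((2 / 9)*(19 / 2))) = 0.80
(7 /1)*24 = 168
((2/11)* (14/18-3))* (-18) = 80/11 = 7.27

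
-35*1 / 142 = -35 / 142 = -0.25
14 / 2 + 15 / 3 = 12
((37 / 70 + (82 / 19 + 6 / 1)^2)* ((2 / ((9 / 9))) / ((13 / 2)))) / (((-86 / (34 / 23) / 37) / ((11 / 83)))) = -1625951162 / 586226095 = -2.77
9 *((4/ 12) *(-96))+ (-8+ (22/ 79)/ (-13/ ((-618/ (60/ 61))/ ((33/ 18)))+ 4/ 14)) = -995664206/ 3373537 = -295.14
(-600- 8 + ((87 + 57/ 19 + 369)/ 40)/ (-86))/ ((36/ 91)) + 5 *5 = -187274089/ 123840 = -1512.23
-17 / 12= -1.42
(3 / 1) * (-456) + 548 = -820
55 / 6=9.17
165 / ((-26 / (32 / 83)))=-2640 / 1079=-2.45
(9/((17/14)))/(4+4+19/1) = 14/51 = 0.27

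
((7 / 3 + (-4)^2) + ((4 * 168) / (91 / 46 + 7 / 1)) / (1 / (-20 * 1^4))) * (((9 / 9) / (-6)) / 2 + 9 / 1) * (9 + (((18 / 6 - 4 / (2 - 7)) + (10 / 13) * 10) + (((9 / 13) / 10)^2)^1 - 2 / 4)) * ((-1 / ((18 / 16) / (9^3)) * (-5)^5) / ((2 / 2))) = -533887728564.68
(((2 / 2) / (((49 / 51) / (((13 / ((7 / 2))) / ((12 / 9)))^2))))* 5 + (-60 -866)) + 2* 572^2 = 6276044823 / 9604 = 653482.38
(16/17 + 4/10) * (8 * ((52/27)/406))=0.05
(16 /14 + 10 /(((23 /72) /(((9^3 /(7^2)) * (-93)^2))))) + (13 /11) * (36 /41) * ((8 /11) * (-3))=22521381533624 /5591047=4028115.22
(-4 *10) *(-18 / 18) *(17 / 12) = 170 / 3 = 56.67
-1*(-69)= 69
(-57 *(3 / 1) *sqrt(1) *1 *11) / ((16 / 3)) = -5643 / 16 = -352.69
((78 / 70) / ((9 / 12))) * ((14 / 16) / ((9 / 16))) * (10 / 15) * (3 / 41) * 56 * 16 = 101.01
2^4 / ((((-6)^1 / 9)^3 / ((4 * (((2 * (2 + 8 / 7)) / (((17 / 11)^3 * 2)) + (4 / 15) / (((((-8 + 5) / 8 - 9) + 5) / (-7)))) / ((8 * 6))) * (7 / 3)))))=-13.42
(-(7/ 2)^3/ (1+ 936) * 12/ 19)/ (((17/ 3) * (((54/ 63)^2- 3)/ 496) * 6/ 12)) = 25008816/ 11198087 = 2.23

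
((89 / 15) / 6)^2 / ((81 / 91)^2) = 65593801 / 53144100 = 1.23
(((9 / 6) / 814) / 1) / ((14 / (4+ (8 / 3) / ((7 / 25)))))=71 / 39886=0.00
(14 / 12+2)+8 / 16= 11 / 3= 3.67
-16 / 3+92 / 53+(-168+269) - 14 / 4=29861 / 318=93.90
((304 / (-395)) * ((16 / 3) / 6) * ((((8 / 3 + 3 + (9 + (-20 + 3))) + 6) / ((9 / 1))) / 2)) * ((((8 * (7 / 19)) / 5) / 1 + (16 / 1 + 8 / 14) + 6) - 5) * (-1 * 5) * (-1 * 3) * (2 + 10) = -34008832 / 74655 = -455.55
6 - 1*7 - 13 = -14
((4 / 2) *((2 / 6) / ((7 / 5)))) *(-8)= -80 / 21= -3.81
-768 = -768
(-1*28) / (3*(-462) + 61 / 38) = 1064 / 52607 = 0.02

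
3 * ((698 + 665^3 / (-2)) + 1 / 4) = -1764469371 / 4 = -441117342.75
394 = 394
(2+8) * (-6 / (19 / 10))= -600 / 19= -31.58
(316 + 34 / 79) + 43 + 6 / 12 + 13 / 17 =968827 / 2686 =360.70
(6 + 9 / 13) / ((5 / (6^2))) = 3132 / 65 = 48.18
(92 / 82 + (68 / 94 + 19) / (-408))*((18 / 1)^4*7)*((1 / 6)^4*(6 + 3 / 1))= 1435795389 / 262072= 5478.63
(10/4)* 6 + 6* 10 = 75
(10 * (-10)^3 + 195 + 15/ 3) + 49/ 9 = -88151/ 9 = -9794.56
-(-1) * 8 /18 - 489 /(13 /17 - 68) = 8821 /1143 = 7.72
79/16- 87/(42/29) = -6175/112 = -55.13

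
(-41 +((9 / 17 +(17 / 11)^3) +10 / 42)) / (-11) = 17363212 / 5226837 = 3.32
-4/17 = -0.24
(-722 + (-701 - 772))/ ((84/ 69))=-50485/ 28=-1803.04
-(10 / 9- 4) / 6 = 13 / 27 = 0.48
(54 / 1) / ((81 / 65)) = 43.33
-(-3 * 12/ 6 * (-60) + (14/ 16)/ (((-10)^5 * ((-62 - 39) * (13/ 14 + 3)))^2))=-222177780000000000343/ 617160500000000000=-360.00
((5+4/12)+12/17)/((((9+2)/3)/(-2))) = -3.29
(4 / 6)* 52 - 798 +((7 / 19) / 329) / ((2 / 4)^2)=-2044958 / 2679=-763.33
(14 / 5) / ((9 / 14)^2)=2744 / 405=6.78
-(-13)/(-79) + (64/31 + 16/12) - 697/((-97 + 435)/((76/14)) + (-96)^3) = 23493550828/7264368291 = 3.23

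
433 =433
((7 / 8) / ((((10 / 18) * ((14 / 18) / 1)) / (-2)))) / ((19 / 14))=-567 / 190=-2.98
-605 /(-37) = 605 /37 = 16.35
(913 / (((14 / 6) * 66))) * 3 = 249 / 14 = 17.79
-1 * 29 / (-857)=29 / 857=0.03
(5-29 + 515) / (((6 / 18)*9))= 163.67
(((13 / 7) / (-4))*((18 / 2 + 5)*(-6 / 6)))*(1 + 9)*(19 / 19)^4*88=5720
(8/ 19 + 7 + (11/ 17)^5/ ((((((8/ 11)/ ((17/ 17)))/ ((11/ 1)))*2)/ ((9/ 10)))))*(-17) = -35364280161/ 253903840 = -139.28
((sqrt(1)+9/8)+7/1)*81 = 5913/8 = 739.12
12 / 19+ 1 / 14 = 187 / 266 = 0.70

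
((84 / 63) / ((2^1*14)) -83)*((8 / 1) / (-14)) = 47.40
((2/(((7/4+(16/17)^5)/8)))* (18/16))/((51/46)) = 6.52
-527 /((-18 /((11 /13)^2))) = 63767 /3042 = 20.96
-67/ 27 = -2.48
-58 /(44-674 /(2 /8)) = 0.02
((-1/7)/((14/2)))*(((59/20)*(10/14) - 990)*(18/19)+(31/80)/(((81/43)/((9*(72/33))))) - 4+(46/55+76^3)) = -9612809246/1075305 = -8939.61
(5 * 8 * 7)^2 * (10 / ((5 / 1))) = 156800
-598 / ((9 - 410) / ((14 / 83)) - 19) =8372 / 33549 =0.25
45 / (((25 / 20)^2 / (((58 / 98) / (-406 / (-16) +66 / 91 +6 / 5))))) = 434304 / 695611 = 0.62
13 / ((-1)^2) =13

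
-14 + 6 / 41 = -568 / 41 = -13.85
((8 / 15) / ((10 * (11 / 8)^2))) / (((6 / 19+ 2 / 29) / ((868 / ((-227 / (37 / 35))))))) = -0.30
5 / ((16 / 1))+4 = 69 / 16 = 4.31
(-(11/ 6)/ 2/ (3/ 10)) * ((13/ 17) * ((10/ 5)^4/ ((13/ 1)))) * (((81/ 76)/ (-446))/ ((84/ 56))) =330/ 72029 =0.00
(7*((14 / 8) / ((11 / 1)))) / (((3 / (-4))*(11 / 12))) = -196 / 121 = -1.62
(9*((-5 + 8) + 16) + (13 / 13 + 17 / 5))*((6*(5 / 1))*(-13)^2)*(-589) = -523784742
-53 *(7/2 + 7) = -1113/2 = -556.50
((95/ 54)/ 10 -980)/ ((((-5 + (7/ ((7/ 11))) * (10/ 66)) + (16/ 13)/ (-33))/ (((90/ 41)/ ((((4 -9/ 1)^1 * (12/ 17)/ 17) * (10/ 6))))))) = -106664987/ 57840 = -1844.14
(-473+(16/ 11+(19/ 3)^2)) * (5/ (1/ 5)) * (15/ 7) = -5339000/ 231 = -23112.55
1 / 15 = 0.07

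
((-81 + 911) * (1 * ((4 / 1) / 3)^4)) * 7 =1487360 / 81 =18362.47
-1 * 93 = -93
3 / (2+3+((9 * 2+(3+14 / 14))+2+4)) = 1 / 11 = 0.09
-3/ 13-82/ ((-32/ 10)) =2641/ 104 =25.39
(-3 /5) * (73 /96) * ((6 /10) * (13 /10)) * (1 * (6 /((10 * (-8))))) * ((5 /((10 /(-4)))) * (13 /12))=-37011 /640000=-0.06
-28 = -28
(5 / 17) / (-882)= -5 / 14994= -0.00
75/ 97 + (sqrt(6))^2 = 657/ 97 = 6.77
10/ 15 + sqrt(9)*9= 83/ 3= 27.67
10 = 10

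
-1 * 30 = -30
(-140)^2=19600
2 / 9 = 0.22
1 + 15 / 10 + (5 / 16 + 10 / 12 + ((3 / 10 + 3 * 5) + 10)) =6947 / 240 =28.95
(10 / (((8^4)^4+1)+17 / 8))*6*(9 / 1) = 1440 / 750599937895091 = 0.00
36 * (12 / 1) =432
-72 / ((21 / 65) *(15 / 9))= -936 / 7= -133.71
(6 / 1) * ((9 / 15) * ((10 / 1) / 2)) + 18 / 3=24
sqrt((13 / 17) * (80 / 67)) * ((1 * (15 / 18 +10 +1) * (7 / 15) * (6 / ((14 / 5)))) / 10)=71 * sqrt(74035) / 17085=1.13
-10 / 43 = -0.23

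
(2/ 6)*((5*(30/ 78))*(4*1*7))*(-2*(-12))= 5600/ 13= 430.77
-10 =-10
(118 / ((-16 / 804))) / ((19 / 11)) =-130449 / 38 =-3432.87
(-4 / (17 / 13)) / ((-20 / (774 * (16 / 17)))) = 111.41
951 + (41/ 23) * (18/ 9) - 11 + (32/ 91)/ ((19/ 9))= 37529382/ 39767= 943.73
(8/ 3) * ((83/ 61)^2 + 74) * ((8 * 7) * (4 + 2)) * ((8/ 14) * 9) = 1300575744/ 3721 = 349523.18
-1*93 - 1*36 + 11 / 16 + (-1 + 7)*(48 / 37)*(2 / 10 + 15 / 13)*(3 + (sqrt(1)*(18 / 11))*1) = -3057401 / 38480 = -79.45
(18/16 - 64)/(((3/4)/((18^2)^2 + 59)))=-52832605/6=-8805434.17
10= 10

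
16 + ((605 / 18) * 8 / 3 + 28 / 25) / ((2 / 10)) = 63416 / 135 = 469.75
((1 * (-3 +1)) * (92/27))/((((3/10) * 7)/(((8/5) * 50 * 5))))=-736000/567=-1298.06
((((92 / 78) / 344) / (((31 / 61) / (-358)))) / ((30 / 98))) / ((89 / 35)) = -86139991 / 27761058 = -3.10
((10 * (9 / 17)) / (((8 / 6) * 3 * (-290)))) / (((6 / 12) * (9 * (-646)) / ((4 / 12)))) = 1 / 1910868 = 0.00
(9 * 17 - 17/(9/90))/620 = -17/620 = -0.03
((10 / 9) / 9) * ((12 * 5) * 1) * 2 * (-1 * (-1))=400 / 27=14.81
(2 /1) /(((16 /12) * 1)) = 3 /2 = 1.50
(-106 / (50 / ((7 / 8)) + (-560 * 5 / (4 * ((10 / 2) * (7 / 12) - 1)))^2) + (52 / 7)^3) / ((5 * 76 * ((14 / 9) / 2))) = 312654246206067 / 225417894604000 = 1.39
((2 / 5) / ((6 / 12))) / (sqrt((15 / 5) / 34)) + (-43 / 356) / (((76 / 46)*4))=-989 / 54112 + 4*sqrt(102) / 15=2.67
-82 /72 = -41 /36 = -1.14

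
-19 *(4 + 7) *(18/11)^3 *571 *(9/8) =-71180289/121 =-588266.85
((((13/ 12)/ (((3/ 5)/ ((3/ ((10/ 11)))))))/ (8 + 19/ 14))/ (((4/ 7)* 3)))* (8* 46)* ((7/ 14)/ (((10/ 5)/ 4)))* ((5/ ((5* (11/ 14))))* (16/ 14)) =234416/ 1179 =198.83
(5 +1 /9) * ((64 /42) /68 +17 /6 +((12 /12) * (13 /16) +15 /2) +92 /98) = 11134001 /179928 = 61.88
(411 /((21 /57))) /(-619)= -7809 /4333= -1.80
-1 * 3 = -3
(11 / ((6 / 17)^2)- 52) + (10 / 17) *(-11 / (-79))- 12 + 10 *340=3424.39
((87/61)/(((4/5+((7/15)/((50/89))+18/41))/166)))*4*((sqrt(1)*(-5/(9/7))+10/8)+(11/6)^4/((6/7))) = 1011134666125/209640042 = 4823.19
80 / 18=4.44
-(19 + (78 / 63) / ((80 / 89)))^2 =-292991689 / 705600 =-415.24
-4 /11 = -0.36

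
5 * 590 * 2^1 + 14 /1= 5914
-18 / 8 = -9 / 4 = -2.25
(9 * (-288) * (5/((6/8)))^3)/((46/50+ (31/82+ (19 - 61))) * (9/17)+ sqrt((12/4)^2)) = 8921600000/215467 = 41405.88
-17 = -17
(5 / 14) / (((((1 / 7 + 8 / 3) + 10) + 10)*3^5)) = 5 / 77598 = 0.00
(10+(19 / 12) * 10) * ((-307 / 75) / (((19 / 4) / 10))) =-38068 / 171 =-222.62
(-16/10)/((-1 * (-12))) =-2/15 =-0.13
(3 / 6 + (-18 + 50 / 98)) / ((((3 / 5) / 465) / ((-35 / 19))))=6451875 / 266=24255.17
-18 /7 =-2.57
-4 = -4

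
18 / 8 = 9 / 4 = 2.25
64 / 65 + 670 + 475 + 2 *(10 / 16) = 298281 / 260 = 1147.23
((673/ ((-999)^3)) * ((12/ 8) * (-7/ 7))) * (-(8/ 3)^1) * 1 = -2692/ 997002999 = -0.00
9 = 9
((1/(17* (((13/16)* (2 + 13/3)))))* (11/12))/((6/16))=352/12597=0.03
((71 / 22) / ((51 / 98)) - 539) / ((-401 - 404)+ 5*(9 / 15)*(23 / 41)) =3063725 / 4619274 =0.66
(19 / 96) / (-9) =-0.02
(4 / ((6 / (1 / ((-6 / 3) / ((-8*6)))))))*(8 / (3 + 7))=64 / 5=12.80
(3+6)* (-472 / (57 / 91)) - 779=-143657 / 19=-7560.89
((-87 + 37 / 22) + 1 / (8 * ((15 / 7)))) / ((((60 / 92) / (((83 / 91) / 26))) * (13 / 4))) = -214844587 / 152252100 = -1.41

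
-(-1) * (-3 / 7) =-3 / 7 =-0.43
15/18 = 5/6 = 0.83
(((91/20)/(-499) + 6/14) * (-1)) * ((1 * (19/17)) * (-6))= 1670271/593810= 2.81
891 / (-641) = -891 / 641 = -1.39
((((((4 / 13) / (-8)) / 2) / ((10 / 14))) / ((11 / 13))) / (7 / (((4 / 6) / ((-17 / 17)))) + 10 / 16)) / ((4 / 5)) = 7 / 1738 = 0.00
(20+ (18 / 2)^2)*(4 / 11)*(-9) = -3636 / 11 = -330.55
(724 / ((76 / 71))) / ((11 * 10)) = 12851 / 2090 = 6.15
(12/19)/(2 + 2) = 3/19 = 0.16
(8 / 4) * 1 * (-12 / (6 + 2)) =-3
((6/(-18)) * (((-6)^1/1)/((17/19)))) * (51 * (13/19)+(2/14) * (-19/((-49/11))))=462760/5831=79.36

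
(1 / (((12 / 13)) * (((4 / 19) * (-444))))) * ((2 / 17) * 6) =-247 / 30192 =-0.01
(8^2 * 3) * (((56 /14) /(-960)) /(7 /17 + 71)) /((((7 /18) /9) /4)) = -22032 /21245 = -1.04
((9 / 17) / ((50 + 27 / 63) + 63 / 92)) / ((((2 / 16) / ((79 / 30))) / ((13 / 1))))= 7936656 / 2797945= 2.84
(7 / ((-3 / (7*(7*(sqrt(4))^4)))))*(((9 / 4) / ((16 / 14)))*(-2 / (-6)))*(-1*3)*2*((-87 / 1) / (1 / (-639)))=400436379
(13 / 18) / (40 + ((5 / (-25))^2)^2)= 8125 / 450018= 0.02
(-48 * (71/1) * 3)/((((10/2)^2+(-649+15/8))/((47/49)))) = 427136/27097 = 15.76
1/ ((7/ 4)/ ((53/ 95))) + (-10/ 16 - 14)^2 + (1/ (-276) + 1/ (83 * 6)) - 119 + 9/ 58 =674072501699/ 7068492480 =95.36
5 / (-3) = -5 / 3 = -1.67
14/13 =1.08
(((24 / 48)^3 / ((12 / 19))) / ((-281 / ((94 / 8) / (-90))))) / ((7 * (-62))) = -0.00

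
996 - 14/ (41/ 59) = 40010/ 41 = 975.85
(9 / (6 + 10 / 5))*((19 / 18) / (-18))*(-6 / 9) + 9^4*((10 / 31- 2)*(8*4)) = -4716361139 / 13392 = -352177.50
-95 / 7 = -13.57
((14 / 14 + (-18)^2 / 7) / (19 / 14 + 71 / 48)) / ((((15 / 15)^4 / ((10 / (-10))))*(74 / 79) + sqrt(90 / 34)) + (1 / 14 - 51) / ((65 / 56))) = -35462282229920 / 95197968281511 - 139646119600*sqrt(85) / 95197968281511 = -0.39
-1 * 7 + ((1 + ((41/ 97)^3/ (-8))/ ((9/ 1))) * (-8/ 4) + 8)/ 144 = -6.96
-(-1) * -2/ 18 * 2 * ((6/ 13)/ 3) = -4/ 117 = -0.03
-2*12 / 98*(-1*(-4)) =-48 / 49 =-0.98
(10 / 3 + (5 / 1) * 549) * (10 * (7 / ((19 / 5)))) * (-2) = -5771500 / 57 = -101254.39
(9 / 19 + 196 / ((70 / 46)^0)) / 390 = 3733 / 7410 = 0.50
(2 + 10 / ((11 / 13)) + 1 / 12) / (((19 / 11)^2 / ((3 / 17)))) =20185 / 24548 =0.82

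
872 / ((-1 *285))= -872 / 285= -3.06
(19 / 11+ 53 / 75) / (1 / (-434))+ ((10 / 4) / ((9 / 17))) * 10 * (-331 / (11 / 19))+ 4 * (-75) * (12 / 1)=-78345041 / 2475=-31654.56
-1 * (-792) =792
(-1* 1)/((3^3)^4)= -1/531441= -0.00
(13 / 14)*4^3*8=3328 / 7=475.43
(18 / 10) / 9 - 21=-104 / 5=-20.80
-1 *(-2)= 2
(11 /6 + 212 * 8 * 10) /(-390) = -101771 /2340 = -43.49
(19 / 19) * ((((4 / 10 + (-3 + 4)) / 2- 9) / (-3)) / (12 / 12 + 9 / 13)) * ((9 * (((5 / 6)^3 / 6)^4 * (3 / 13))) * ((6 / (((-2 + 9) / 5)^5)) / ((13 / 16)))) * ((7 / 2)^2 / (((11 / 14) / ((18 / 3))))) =12664794921875 / 335559704223744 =0.04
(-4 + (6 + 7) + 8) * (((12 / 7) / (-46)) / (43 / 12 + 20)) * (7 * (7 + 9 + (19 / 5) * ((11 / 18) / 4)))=-3.12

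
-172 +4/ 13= -2232/ 13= -171.69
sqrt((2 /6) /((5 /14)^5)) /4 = 49 * sqrt(210) /375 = 1.89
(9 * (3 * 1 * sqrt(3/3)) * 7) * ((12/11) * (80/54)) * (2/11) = 6720/121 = 55.54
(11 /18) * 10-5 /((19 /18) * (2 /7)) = -1790 /171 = -10.47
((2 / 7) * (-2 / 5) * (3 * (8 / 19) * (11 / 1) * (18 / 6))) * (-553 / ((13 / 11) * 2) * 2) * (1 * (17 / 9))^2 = 88401632 / 11115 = 7953.36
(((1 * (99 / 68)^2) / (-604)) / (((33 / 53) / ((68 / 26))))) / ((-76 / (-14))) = -0.00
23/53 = 0.43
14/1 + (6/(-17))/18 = 713/51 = 13.98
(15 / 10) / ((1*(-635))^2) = 3 / 806450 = 0.00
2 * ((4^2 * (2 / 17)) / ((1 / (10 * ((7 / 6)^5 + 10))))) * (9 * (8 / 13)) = 15130720 / 5967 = 2535.73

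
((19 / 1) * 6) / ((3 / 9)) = 342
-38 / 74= -19 / 37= -0.51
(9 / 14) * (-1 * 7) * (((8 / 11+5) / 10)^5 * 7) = -62523502209 / 32210200000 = -1.94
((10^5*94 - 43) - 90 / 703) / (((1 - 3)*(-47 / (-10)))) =-33040848405 / 33041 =-999995.41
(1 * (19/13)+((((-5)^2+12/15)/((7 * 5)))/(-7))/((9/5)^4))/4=0.36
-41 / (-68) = 41 / 68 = 0.60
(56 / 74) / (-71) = -28 / 2627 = -0.01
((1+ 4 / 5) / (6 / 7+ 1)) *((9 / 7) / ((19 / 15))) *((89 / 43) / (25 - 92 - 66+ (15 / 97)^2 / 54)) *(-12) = 14651167896 / 79746259697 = 0.18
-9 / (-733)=9 / 733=0.01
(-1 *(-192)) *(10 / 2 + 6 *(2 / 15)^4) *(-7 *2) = -75628672 / 5625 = -13445.10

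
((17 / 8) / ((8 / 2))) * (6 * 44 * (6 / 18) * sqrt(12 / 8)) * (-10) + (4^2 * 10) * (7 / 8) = 140-935 * sqrt(6) / 4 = -432.57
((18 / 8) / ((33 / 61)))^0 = 1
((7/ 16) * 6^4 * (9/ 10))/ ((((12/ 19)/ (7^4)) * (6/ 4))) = 25865973/ 20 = 1293298.65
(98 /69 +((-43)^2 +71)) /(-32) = -60.04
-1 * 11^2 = -121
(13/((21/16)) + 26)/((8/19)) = 7163/84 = 85.27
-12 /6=-2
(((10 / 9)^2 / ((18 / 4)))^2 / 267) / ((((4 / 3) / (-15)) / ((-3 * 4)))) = 200000 / 5255361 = 0.04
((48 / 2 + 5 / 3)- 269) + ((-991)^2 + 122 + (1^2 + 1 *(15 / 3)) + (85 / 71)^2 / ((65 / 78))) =14850292787 / 15123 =981967.39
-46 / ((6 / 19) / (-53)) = 7720.33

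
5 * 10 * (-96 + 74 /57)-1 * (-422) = -245846 /57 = -4313.09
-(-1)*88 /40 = 11 /5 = 2.20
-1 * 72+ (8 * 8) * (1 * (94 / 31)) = 3784 / 31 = 122.06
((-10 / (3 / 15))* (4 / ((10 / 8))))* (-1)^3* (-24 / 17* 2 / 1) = -7680 / 17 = -451.76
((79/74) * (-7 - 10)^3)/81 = -388127/5994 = -64.75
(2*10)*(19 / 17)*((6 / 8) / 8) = 285 / 136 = 2.10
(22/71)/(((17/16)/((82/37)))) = 28864/44659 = 0.65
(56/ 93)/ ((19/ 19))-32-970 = -93130/ 93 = -1001.40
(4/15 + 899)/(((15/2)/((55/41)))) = 7238/45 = 160.84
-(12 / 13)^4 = -20736 / 28561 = -0.73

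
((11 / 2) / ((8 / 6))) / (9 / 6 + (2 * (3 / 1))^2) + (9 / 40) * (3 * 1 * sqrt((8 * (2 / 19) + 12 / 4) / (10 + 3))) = 11 / 100 + 27 * sqrt(18031) / 9880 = 0.48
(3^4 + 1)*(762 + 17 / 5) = 313814 / 5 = 62762.80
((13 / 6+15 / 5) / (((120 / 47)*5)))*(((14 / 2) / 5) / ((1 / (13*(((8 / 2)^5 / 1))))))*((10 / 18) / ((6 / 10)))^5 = 662935000000 / 129140163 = 5133.45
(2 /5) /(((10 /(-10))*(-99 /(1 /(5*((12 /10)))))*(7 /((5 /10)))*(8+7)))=1 /311850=0.00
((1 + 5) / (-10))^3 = -27 / 125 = -0.22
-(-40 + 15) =25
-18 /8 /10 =-9 /40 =-0.22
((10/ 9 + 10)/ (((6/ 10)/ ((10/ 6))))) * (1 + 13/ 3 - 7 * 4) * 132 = -7480000/ 81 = -92345.68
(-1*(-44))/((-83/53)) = -28.10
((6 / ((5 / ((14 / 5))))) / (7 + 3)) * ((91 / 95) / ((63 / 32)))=5824 / 35625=0.16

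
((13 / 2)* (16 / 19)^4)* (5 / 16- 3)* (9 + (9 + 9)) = -30910464 / 130321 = -237.19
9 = 9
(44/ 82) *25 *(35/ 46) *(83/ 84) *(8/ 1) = 228250/ 2829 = 80.68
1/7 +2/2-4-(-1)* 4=8/7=1.14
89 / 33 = 2.70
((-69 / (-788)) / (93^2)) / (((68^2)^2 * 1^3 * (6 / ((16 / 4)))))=23 / 72861443283456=0.00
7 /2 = 3.50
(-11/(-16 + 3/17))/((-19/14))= -2618/5111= -0.51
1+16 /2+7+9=25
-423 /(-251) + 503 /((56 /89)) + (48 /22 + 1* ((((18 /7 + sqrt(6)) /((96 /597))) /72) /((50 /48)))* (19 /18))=3781* sqrt(6) /43200 + 37270319041 /46384800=803.72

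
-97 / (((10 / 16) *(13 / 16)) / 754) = -720128 / 5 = -144025.60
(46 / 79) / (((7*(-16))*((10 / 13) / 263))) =-78637 / 44240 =-1.78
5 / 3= 1.67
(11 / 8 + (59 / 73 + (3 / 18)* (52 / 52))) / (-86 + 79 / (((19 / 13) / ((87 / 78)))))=-78223 / 855852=-0.09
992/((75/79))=78368/75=1044.91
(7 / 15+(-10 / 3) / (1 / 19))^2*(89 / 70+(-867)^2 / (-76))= -23392346764517 / 598500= -39084957.00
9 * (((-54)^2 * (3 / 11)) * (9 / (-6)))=-118098 / 11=-10736.18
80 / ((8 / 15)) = 150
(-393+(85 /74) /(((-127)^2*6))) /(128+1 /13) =-36586957979 /11923524540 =-3.07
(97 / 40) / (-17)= -97 / 680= -0.14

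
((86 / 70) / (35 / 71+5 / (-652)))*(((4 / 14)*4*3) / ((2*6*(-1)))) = -3981112 / 5503925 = -0.72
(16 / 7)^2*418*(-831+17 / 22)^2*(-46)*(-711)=26535688237843200 / 539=49231332537742.49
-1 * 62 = -62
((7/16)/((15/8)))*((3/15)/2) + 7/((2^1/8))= 28.02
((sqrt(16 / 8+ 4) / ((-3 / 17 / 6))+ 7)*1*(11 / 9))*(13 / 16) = 1001 / 144 - 2431*sqrt(6) / 72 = -75.75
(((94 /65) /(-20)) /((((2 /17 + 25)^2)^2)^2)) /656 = -327860599727 /471237882925010018992938400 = -0.00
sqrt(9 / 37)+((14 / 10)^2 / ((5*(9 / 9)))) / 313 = 49 / 39125+3*sqrt(37) / 37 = 0.49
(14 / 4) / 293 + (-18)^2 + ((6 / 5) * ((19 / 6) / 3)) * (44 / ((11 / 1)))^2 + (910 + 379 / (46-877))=3052844723 / 2434830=1253.82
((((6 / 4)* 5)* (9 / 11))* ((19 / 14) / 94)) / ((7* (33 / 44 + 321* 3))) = 171 / 13021162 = 0.00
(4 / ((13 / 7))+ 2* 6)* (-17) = -3128 / 13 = -240.62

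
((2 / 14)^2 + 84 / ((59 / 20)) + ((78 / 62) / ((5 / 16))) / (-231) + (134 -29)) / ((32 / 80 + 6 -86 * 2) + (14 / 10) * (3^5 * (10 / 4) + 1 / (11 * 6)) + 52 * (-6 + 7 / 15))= 986897349 / 2936700928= 0.34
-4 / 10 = -2 / 5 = -0.40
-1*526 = -526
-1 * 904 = -904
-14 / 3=-4.67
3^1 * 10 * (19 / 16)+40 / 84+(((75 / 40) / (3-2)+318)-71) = 11969 / 42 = 284.98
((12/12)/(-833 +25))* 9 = -9/808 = -0.01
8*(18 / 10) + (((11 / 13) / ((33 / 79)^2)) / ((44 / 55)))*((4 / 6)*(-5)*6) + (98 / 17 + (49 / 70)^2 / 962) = -16363103893 / 161904600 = -101.07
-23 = -23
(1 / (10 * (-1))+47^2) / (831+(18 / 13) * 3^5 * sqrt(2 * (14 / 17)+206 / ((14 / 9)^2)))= 0.56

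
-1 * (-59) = 59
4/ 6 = 2/ 3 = 0.67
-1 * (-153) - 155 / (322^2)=15863497 / 103684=153.00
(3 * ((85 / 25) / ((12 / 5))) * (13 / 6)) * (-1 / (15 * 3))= -221 / 1080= -0.20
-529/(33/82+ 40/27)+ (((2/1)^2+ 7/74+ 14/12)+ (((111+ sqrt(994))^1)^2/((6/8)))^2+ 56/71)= 31529920* sqrt(994)/3+ 39669923302901294/98614953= 733626848.79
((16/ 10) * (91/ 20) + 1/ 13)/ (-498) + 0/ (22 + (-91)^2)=-797/ 53950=-0.01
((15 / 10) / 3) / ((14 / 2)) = 1 / 14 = 0.07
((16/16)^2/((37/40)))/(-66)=-20/1221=-0.02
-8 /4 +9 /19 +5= 66 /19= 3.47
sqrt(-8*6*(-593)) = 4*sqrt(1779) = 168.71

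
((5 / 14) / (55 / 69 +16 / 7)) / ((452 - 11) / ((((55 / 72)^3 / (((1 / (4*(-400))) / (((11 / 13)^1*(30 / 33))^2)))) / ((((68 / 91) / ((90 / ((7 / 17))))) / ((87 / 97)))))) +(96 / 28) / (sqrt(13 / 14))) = 789717034870435546875 / 21664381935720476001182248 +26143878496551513671875*sqrt(182) / 10832190967860238000591124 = 0.03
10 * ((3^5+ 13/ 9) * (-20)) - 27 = -440243/ 9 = -48915.89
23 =23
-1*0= 0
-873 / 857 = -1.02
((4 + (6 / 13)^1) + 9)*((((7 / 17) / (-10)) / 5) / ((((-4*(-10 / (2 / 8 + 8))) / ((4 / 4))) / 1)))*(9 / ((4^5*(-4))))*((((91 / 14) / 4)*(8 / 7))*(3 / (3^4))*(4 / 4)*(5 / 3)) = 77 / 13369344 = 0.00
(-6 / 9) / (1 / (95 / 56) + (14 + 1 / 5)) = -38 / 843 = -0.05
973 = 973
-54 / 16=-27 / 8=-3.38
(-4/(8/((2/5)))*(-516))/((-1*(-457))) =516/2285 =0.23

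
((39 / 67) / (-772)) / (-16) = 39 / 827584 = 0.00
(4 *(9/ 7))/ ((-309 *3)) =-4/ 721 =-0.01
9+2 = 11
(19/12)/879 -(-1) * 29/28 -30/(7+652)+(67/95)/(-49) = 0.98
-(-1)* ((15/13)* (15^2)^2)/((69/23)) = 253125/13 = 19471.15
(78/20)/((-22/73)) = -2847/220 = -12.94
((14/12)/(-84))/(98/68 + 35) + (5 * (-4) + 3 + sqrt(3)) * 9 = -6824429/44604 + 9 * sqrt(3) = -137.41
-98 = -98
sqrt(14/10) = sqrt(35)/5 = 1.18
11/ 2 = 5.50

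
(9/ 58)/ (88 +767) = 1/ 5510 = 0.00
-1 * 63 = -63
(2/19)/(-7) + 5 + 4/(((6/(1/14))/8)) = 2141/399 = 5.37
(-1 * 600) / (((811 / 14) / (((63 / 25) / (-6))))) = 3528 / 811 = 4.35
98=98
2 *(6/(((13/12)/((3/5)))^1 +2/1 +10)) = 0.87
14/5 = 2.80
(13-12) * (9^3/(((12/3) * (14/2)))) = 729/28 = 26.04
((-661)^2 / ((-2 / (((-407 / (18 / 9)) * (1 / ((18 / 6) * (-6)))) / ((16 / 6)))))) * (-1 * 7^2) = 8713515503 / 192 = 45382893.24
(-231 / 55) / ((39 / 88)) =-616 / 65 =-9.48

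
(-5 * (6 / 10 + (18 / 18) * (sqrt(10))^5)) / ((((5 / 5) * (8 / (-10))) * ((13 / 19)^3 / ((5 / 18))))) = 171475 / 52728 + 21434375 * sqrt(10) / 39546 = 1717.24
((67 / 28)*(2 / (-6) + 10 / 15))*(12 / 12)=67 / 84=0.80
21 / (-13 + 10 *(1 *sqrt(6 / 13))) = -3.38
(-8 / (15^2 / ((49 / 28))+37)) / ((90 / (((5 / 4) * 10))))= -70 / 10431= -0.01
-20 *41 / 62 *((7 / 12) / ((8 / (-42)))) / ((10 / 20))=10045 / 124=81.01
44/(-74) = -22/37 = -0.59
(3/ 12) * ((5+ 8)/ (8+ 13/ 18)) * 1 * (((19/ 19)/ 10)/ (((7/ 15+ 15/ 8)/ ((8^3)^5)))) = 24699429206360064/ 44117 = 559861939985.95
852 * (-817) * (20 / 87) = -4640560 / 29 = -160019.31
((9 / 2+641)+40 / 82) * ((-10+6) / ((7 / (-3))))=1107.41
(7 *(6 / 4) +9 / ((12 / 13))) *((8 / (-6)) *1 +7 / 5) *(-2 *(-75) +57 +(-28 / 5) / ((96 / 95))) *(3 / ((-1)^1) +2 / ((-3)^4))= -233047 / 288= -809.19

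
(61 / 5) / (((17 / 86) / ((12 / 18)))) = 10492 / 255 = 41.15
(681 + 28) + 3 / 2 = 1421 / 2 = 710.50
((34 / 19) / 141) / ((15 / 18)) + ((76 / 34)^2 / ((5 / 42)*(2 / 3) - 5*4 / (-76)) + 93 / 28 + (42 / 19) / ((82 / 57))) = 28828344577 / 1481361980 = 19.46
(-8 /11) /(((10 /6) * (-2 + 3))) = -24 /55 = -0.44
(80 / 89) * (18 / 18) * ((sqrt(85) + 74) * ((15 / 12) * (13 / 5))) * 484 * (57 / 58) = 3586440 * sqrt(85) / 2581 + 265396560 / 2581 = 115638.09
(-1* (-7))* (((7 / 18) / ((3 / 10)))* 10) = 2450 / 27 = 90.74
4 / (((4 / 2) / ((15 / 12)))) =2.50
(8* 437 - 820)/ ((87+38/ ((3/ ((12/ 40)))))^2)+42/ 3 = 738131/ 51529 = 14.32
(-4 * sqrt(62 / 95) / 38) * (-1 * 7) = 14 * sqrt(5890) / 1805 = 0.60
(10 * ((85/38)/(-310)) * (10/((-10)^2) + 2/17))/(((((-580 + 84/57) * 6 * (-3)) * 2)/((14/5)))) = -259/122670720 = -0.00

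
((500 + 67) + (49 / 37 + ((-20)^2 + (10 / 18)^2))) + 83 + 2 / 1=3157738 / 2997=1053.63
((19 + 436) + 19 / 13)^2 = 35212356 / 169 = 208357.14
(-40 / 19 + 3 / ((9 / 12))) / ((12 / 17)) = 2.68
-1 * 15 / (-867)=5 / 289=0.02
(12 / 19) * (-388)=-4656 / 19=-245.05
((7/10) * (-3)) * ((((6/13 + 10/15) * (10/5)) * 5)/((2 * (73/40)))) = -6160/949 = -6.49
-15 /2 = -7.50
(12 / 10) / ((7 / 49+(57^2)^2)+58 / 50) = 70 / 615766801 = 0.00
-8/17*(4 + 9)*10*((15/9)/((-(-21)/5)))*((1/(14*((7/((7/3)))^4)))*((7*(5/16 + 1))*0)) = 0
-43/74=-0.58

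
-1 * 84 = -84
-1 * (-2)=2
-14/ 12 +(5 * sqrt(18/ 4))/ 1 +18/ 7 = 59/ 42 +15 * sqrt(2)/ 2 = 12.01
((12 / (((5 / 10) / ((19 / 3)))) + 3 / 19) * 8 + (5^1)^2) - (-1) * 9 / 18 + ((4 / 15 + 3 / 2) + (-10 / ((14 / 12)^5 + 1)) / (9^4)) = 78474289277 / 63055395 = 1244.53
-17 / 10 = -1.70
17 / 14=1.21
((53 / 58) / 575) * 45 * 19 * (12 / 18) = 3021 / 3335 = 0.91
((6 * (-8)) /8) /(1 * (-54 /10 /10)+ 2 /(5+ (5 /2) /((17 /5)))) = 31.37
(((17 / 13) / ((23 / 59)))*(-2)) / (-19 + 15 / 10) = 0.38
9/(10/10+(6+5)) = 3/4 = 0.75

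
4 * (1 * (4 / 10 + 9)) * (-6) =-225.60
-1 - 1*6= -7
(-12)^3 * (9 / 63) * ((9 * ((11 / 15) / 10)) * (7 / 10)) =-14256 / 125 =-114.05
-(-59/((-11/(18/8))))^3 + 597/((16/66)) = 60054957/85184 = 705.00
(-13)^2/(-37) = -169/37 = -4.57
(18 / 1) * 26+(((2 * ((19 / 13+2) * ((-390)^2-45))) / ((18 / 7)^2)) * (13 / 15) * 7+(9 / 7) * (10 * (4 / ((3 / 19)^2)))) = 40671191 / 42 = 968361.69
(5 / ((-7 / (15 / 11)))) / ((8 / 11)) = -75 / 56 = -1.34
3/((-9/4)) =-4/3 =-1.33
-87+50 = -37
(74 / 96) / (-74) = -1 / 96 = -0.01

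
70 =70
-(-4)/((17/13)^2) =676/289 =2.34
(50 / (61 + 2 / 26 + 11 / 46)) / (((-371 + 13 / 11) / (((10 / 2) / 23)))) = -17875 / 37290339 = -0.00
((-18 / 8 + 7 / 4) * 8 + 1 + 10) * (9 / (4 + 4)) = 63 / 8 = 7.88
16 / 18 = 8 / 9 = 0.89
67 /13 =5.15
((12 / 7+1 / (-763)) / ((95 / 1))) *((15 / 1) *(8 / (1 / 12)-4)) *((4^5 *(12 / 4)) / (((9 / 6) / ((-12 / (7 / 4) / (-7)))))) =35461398528 / 710353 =49920.81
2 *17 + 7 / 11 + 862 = 9863 / 11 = 896.64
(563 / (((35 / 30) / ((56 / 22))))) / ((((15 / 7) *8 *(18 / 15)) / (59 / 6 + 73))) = 1958677 / 396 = 4946.15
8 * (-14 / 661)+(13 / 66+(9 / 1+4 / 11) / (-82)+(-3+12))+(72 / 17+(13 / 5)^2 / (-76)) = 377254559591 / 28886955900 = 13.06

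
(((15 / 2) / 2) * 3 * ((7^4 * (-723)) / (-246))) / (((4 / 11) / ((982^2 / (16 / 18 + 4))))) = 56497237123005 / 1312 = 43061918538.88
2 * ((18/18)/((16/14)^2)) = 49/32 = 1.53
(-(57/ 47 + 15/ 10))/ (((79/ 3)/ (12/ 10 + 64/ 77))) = -59823/ 285901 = -0.21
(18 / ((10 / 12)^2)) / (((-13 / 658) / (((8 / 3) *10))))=-2274048 / 65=-34985.35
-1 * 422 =-422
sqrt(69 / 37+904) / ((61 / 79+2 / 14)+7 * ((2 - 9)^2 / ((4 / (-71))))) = -0.00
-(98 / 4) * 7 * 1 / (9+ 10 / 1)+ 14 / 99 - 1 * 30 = -146285 / 3762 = -38.88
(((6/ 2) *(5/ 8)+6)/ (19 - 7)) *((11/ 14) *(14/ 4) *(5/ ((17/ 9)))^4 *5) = 4736221875/ 10690688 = 443.02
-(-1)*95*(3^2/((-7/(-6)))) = 5130/7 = 732.86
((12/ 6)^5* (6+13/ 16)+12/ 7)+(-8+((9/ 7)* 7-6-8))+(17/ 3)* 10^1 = 5531/ 21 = 263.38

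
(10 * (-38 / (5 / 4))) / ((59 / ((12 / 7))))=-3648 / 413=-8.83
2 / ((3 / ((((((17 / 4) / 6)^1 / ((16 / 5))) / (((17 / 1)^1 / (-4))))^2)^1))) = 25 / 13824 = 0.00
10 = 10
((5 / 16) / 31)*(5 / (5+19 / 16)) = 25 / 3069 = 0.01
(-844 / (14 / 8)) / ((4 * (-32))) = 211 / 56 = 3.77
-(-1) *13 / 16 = 13 / 16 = 0.81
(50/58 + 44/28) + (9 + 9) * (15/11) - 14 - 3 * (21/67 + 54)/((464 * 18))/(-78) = 4846811225/373429056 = 12.98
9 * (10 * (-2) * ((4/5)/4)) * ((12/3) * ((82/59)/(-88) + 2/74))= -38844/24013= -1.62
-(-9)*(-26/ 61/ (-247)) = 18/ 1159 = 0.02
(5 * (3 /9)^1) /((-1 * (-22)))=5 /66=0.08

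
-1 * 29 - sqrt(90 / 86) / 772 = -29 - 3 * sqrt(215) / 33196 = -29.00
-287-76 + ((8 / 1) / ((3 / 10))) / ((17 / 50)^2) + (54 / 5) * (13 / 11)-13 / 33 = -1906602 / 15895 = -119.95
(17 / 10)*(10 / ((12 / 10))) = 14.17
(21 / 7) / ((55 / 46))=138 / 55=2.51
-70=-70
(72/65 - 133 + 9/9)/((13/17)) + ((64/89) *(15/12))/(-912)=-733742653/4286685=-171.17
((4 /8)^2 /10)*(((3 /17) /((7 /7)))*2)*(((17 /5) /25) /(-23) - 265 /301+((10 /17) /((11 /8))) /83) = -8876439624 /1141676256875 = -0.01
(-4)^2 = 16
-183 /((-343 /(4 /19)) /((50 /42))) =6100 /45619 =0.13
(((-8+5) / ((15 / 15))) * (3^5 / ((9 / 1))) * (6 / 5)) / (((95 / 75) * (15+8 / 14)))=-10206 / 2071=-4.93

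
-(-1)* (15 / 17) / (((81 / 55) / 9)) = 275 / 51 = 5.39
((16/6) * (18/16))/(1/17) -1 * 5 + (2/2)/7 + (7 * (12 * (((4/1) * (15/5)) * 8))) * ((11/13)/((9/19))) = 14451.07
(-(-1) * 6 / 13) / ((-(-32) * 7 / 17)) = 51 / 1456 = 0.04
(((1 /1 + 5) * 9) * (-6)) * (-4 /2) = 648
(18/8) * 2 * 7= 63/2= 31.50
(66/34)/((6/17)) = 5.50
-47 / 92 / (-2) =47 / 184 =0.26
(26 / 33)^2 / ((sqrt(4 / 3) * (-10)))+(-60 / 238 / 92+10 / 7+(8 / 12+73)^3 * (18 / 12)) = 2110204843 / 3519-169 * sqrt(3) / 5445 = 599660.32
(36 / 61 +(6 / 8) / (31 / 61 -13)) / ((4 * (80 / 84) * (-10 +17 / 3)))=-413973 / 12891008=-0.03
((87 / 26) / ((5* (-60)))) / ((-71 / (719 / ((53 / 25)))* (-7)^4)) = 20851 / 939636152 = 0.00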